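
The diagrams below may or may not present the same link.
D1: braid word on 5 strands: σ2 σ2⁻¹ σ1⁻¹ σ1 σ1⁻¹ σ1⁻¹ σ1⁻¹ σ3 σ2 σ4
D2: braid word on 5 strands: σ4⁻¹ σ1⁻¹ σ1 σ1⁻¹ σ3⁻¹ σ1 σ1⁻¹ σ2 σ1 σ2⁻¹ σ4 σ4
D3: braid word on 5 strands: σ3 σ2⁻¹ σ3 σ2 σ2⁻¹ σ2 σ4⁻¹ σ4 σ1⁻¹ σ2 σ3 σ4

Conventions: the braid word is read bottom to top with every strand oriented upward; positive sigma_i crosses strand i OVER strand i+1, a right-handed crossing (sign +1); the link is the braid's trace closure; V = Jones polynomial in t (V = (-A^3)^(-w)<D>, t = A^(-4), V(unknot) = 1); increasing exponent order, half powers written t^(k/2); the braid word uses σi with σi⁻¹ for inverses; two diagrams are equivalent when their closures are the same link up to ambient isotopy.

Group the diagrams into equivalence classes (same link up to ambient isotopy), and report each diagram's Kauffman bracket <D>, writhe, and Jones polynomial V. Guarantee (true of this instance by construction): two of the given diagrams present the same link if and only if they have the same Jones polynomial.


classes: {D1} | {D2} | {D3}
V(D1) = -t^-4 + t^-3 + t^-1  [10 crossings, <D> = A^4 + A^12 - A^16, w = 0]
V(D2) = 1  [12 crossings, <D> = 1, w = 0]
V(D3) = t - t^2 + 2t^3 - t^4 + t^5 - t^6  [12 crossings, <D> = -A^-12 + A^-8 - A^-4 + 2 - A^4 + A^8, w = +4]
note: 3 values of V(t) split the 3 diagrams


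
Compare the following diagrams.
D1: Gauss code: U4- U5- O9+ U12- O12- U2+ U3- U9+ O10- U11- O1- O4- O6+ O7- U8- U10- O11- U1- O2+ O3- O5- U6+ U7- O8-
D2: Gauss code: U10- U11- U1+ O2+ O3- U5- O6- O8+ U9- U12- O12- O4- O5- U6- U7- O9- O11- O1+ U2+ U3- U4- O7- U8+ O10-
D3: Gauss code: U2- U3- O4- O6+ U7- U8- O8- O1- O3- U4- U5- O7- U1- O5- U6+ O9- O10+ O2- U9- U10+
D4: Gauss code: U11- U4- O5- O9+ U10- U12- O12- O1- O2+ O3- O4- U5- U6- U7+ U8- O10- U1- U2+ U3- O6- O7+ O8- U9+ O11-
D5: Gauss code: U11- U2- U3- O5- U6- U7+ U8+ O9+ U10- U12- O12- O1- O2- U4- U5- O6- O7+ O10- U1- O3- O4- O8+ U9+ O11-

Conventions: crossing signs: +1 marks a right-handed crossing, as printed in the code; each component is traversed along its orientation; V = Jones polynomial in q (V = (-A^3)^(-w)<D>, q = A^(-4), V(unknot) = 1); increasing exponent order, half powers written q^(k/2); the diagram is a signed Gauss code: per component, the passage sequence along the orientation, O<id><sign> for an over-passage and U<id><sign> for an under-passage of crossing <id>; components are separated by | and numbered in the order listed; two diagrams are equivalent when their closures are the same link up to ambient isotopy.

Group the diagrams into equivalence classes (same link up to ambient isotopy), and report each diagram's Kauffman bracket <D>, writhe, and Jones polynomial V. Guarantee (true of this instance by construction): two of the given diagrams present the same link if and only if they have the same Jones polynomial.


classes: {D1} | {D2, D3, D4, D5}
V(D1) = -q^-7 + q^-6 - q^-5 + q^-4 + q^-2  [12 crossings, <D> = A^-10 + A^-2 - A^2 + A^6 - A^10, w = -6]
V(D2) = -q^-6 + q^-5 - q^-4 + 2q^-3 - q^-2 + q^-1  [12 crossings, <D> = A^-14 - A^-10 + 2A^-6 - A^-2 + A^2 - A^6, w = -6]
D3 (bracket A^-14 - A^-10 + 2A^-6 - A^-2 + A^2 - A^6; 10 crossings at w = -6): V = -q^-6 + q^-5 - q^-4 + 2q^-3 - q^-2 + q^-1
V(D4) = -q^-6 + q^-5 - q^-4 + 2q^-3 - q^-2 + q^-1  [12 crossings, <D> = A^-14 - A^-10 + 2A^-6 - A^-2 + A^2 - A^6, w = -6]
D5 (bracket A^-14 - A^-10 + 2A^-6 - A^-2 + A^2 - A^6; 12 crossings at w = -6): V = -q^-6 + q^-5 - q^-4 + 2q^-3 - q^-2 + q^-1
note: 2 classes among 5 diagrams; unequal V(q) rules out equality


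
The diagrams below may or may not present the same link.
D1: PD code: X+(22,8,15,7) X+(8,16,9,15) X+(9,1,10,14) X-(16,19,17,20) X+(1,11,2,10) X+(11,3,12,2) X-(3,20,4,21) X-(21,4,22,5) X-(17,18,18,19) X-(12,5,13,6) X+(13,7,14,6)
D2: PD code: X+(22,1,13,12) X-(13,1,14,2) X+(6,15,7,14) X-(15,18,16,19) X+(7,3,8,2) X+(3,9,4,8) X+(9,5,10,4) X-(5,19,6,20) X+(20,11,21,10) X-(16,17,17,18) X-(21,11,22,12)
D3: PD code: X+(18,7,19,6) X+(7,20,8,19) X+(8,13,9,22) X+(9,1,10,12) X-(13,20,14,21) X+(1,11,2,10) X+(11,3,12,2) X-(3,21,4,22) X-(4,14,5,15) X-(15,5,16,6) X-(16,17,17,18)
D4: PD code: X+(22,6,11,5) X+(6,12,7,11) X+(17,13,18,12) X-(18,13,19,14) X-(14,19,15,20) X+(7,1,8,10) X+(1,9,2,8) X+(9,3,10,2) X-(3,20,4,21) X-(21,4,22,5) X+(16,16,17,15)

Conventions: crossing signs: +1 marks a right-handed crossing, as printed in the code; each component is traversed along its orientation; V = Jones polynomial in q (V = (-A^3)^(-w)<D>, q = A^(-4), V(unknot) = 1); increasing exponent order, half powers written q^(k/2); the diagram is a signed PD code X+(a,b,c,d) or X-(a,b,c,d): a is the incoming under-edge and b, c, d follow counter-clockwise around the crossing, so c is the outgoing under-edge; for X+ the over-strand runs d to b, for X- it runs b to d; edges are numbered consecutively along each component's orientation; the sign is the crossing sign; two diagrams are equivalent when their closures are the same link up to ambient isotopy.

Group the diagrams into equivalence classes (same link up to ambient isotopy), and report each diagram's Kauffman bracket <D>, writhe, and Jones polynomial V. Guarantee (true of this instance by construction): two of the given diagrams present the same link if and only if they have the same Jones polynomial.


grouping into links: {D1, D2, D3, D4}
V(D1) = -q^(1/2) - q^(3/2) - q^(5/2) + q^(9/2)  (w +1, c 11, <D> = -A^-15 + A^-7 + A^-3 + A)
D2 (bracket -A^-15 + A^-7 + A^-3 + A; 11 crossings at w = +1): V = -q^(1/2) - q^(3/2) - q^(5/2) + q^(9/2)
D3 (bracket -A^-15 + A^-7 + A^-3 + A; 11 crossings at w = +1): V = -q^(1/2) - q^(3/2) - q^(5/2) + q^(9/2)
V(D4) = -q^(1/2) - q^(3/2) - q^(5/2) + q^(9/2)  [11 crossings, <D> = -A^-9 + A^-1 + A^3 + A^7, w = +3]
why: one V(q) for all 4 diagrams — one class (guaranteed)


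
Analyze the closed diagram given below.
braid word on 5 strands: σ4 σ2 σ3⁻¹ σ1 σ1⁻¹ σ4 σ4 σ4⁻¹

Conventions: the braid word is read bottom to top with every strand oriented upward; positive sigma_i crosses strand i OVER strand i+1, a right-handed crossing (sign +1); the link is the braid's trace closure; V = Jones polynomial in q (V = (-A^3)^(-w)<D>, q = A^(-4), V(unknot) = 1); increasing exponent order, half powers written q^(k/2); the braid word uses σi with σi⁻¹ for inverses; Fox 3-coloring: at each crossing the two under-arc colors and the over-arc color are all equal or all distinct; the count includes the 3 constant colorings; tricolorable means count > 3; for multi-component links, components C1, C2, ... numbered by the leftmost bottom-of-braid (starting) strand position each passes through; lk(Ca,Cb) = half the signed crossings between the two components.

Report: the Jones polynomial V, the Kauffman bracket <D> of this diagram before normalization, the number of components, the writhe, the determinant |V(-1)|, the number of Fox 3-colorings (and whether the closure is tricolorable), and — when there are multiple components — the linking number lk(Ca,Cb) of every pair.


V = 1 + q + q^2 + q^3
<D> = A^-6 + A^-2 + A^2 + A^6 (w = +2)
3 components over 8 crossings, w = +2
lk(C1,C2): 0
lk(C1,C3) = 0
linking number lk(C2,C3) = +1
9 Fox colorings among 3^9, |V(-1)| = 0: tricolorable
why: free reduction leaves σ4 σ2 σ3⁻¹ σ4 of the original 8 letters


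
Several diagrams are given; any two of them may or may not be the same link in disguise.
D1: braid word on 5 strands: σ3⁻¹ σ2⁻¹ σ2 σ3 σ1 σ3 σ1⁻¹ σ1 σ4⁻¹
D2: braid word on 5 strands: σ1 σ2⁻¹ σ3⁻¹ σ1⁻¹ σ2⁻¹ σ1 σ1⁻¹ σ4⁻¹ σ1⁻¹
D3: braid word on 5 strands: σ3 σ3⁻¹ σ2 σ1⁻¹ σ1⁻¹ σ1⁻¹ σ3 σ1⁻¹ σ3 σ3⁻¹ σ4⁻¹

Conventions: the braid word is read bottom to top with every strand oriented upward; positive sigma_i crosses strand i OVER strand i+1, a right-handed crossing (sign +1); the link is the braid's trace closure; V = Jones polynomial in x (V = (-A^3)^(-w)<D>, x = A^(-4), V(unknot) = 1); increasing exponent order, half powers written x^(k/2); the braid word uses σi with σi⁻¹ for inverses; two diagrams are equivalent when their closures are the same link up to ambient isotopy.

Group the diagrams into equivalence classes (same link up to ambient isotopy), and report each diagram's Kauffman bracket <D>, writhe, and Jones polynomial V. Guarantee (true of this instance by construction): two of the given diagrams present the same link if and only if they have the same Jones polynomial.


classes: {D1} | {D2} | {D3}
V(D1) = -x^(-1/2) - x^(1/2)  [9 crossings, <D> = A + A^5, w = +1]
V(D2) = -x^(-5/2) - x^(-1/2)  (w -5, c 9, <D> = A^-13 + A^-5)
V(D3) = -x^(-11/2) + x^(-9/2) - x^(-7/2) - x^(-3/2)  [11 crossings, <D> = A^-3 + A^5 - A^9 + A^13, w = -3]
note: comparing 3 Jones polynomials yields 3 groups


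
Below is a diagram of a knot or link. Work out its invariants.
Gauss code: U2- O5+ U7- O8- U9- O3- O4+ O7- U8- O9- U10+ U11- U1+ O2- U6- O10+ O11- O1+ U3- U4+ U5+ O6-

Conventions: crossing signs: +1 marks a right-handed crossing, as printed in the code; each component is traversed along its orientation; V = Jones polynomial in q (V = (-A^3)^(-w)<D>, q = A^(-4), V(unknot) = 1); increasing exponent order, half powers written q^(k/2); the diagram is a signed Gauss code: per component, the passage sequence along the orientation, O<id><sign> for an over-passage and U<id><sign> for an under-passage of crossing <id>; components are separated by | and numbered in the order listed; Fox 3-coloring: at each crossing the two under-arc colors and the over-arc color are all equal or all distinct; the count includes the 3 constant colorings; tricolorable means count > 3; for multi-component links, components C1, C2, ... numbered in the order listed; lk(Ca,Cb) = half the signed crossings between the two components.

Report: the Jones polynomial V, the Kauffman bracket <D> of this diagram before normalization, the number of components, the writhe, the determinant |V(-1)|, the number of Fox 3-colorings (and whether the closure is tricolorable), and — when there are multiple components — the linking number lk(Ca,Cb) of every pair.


V(q) = -q^-6 + 2q^-5 - 2q^-4 + 3q^-3 - 3q^-2 + 2q^-1 - 1 + q
bracket: -A^-13 + A^-9 - 2A^-5 + 3A^-1 - 3A^3 + 2A^7 - 2A^11 + A^15, w = -3
1 component, writhe -3, over 11 crossings
det 15, colorings 9 of 3^11 — tricolorable
observation: |V(-1)| = 15: so tricolorable, since 3 divides 15


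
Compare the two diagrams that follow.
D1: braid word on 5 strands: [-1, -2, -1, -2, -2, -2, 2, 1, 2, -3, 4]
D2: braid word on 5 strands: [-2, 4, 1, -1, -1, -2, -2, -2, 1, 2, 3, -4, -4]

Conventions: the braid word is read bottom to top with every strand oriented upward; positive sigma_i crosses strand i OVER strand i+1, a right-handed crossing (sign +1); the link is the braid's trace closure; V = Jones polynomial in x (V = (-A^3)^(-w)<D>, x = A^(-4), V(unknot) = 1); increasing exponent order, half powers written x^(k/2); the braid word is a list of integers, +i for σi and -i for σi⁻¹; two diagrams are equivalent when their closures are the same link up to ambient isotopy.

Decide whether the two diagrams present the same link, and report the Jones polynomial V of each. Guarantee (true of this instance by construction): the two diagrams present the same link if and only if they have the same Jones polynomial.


equivalent: yes
D1 (bracket A^-7 + A^-3 + A - A^9; 11 crossings at w = -3): V = x^(-9/2) - x^(-5/2) - x^(-3/2) - x^(-1/2)
D2 (bracket A^-7 + A^-3 + A - A^9; 13 crossings at w = -3): V = x^(-9/2) - x^(-5/2) - x^(-3/2) - x^(-1/2)
key observation: from 11 to 13 crossings by R-moves: one link, two diagrams


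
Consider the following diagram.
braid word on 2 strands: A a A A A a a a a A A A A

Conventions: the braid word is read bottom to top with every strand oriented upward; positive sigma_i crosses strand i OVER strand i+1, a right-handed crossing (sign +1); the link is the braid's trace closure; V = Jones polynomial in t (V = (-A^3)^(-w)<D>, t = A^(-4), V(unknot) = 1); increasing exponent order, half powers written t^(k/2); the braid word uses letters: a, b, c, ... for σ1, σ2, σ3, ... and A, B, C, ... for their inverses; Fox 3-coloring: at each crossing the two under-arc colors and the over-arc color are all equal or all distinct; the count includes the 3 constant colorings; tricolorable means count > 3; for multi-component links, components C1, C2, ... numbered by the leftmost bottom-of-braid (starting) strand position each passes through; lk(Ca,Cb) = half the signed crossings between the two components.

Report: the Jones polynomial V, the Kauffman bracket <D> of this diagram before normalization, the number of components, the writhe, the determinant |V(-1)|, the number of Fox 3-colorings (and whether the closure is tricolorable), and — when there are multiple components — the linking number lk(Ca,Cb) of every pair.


Jones polynomial: V(t) = -t^-4 + t^-3 + t^-1
<D> = -A^-5 - A^3 + A^7; writhe -3
components 1, writhe -3 (13 crossings)
3-colorings: 9 of 3^13, det 3 — tricolorable
note: w = -3 (over 13 crossings) is diagram-only; (-A^3)^(3) removes it from V


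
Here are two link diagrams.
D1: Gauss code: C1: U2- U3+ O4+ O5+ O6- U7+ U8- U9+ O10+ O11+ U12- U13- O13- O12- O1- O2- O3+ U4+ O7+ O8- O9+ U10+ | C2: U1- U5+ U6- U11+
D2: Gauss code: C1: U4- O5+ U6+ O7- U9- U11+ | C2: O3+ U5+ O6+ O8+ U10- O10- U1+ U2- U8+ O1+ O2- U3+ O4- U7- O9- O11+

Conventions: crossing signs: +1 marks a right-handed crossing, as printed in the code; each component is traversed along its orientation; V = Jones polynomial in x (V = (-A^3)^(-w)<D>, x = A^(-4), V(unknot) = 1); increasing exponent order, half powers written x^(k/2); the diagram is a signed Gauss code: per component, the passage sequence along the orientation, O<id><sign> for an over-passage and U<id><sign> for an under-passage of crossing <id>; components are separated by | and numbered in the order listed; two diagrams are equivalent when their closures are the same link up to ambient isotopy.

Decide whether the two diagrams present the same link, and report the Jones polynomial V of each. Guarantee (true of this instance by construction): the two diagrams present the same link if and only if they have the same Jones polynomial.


equivalent: no
D1 (bracket -A^-15 + A^-7 + A^-3 + A; 13 crossings at w = +1): V = -x^(1/2) - x^(3/2) - x^(5/2) + x^(9/2)
D2 (bracket -A^-11 + 2A^-7 - A^-3 + 2A - A^5 + A^9; 11 crossings at w = +1): V = -x^(-3/2) + x^(-1/2) - 2x^(1/2) + x^(3/2) - 2x^(5/2) + x^(7/2)
key observation: 2 values of V(x) split the 2 diagrams


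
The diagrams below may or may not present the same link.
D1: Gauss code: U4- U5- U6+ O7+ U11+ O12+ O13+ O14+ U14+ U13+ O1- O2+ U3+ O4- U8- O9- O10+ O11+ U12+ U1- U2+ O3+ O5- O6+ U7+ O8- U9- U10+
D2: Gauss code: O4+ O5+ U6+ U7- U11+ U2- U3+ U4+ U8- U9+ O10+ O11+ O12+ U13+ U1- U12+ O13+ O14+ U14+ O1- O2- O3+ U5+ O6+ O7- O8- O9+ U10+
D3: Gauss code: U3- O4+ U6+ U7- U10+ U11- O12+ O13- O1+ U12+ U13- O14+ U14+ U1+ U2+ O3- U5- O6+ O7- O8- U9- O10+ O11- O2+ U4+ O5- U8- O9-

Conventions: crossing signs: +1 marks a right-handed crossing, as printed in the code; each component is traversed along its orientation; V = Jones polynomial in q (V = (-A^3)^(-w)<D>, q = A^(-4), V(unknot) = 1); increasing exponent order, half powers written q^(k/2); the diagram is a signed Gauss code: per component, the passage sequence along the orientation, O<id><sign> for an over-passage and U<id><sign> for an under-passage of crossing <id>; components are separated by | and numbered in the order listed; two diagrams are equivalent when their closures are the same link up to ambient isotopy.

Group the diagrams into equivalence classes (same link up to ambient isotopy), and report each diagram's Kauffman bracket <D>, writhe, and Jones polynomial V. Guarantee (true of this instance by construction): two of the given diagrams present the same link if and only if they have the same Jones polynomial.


grouping into links: {D1} | {D2} | {D3}
V(D1) = q^-1 - 1 + 2q - 2q^2 + 2q^3 - 2q^4 + q^5  (w +4, c 14, <D> = A^-8 - 2A^-4 + 2 - 2A^4 + 2A^8 - A^12 + A^16)
V(D2) = q + q^3 - q^4  [14 crossings, <D> = -A^2 + A^6 + A^14, w = +6]
D3 (bracket A^-4 - 1 + 2A^4 - 2A^8 + 2A^12 - 2A^16 + A^20; 14 crossings at w = 0): V = q^-5 - 2q^-4 + 2q^-3 - 2q^-2 + 2q^-1 - 1 + q
why: 3 values of V(q) split the 3 diagrams


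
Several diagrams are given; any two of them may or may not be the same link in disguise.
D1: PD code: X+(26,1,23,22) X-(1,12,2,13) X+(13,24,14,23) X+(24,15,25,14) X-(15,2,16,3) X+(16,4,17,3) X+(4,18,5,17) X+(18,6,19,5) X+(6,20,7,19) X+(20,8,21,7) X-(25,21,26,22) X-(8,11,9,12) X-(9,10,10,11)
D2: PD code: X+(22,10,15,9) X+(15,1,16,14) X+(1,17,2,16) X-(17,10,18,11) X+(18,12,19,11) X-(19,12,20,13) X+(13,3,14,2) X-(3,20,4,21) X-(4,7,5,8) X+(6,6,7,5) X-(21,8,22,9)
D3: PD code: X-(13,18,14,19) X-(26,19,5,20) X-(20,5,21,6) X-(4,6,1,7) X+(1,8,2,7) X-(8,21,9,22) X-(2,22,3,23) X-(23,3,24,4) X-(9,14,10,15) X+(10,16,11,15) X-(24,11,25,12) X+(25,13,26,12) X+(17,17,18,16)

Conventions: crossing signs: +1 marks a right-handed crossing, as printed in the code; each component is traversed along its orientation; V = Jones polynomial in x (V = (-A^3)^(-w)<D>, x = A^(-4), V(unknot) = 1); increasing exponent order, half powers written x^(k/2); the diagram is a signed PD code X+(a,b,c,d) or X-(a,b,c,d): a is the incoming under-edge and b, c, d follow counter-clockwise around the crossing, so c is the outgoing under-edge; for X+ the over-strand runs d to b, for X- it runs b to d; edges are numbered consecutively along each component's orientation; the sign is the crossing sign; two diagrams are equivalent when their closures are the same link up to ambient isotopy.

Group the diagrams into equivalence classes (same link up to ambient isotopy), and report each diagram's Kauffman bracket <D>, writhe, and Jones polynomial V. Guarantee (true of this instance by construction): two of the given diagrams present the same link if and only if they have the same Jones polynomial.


classes: {D1} | {D2} | {D3}
V(D1) = -x^(3/2) - 2x^(7/2) + x^(9/2) - x^(11/2) + x^(13/2)  [13 crossings, <D> = -A^-17 + A^-13 - A^-9 + 2A^-5 + A^3, w = +3]
V(D2) = -x^(-3/2) + x^(-1/2) - 2x^(1/2) + x^(3/2) - 2x^(5/2) + x^(7/2)  (w +1, c 11, <D> = -A^-11 + 2A^-7 - A^-3 + 2A - A^5 + A^9)
V(D3) = x^(-13/2) - x^(-11/2) + x^(-9/2) - 2x^(-7/2) - x^(-3/2)  (w -5, c 13, <D> = A^-9 + 2A^-1 - A^3 + A^7 - A^11)
insight: 3 classes among 3 diagrams; unequal V(x) rules out equality


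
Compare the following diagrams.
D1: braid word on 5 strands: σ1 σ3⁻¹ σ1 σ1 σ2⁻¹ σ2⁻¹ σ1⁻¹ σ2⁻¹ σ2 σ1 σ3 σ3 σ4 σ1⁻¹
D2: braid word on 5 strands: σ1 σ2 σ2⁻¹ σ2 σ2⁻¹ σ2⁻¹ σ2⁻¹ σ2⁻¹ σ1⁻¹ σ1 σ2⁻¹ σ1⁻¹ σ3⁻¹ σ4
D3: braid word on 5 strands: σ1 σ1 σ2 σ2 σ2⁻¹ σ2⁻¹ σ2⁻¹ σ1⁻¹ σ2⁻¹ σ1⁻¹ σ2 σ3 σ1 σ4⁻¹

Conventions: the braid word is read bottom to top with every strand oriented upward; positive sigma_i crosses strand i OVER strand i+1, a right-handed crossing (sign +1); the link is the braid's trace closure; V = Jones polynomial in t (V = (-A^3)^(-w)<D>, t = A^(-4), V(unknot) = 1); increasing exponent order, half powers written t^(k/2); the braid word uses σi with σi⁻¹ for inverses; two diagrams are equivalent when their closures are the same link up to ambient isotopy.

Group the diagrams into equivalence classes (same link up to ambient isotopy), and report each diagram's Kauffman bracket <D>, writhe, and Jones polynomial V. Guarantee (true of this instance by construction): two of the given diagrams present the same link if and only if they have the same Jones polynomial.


equivalence classes: {D1, D3} | {D2}
D1 (bracket A^-2 + 2A^6 + A^14; 14 crossings at w = +2): V = t^-2 + 2 + t^2
V(D2) = t^-6 + t^-3 + t^-2 + t^-1  (w -4, c 14, <D> = A^-8 + A^-4 + 1 + A^12)
D3 (bracket A^-8 + 2 + A^8; 14 crossings at w = 0): V = t^-2 + 2 + t^2
key observation: 2 values of V(t) split the 3 diagrams


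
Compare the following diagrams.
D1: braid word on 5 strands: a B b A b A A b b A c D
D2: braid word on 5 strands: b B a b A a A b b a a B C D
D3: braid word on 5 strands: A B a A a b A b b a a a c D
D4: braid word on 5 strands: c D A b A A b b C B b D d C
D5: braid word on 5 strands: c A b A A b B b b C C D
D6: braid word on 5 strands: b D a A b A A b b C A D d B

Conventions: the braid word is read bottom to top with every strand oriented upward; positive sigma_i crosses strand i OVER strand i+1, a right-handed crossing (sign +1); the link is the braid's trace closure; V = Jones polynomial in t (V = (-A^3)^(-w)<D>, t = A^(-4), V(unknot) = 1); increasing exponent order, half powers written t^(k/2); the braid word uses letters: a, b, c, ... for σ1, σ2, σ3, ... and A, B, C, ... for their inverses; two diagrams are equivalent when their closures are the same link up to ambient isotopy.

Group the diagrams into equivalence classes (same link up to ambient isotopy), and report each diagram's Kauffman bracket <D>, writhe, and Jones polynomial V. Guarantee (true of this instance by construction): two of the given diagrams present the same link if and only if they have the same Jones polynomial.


grouping into links: {D1, D4, D5, D6} | {D2, D3}
V(D1) = -t^-3 + 2t^-2 - 2t^-1 + 3 - 2t + 2t^2 - t^3  (w 0, c 12, <D> = -A^-12 + 2A^-8 - 2A^-4 + 3 - 2A^4 + 2A^8 - A^12)
V(D2) = 2t - 2t^2 + 3t^3 - 3t^4 + 2t^5 - 2t^6 + t^7  [14 crossings, <D> = A^-22 - 2A^-18 + 2A^-14 - 3A^-10 + 3A^-6 - 2A^-2 + 2A^2, w = +2]
V(D3) = 2t - 2t^2 + 3t^3 - 3t^4 + 2t^5 - 2t^6 + t^7  (w +4, c 14, <D> = A^-16 - 2A^-12 + 2A^-8 - 3A^-4 + 3 - 2A^4 + 2A^8)
V(D4) = -t^-3 + 2t^-2 - 2t^-1 + 3 - 2t + 2t^2 - t^3  [14 crossings, <D> = -A^-18 + 2A^-14 - 2A^-10 + 3A^-6 - 2A^-2 + 2A^2 - A^6, w = -2]
V(D5) = -t^-3 + 2t^-2 - 2t^-1 + 3 - 2t + 2t^2 - t^3  [12 crossings, <D> = -A^-18 + 2A^-14 - 2A^-10 + 3A^-6 - 2A^-2 + 2A^2 - A^6, w = -2]
V(D6) = -t^-3 + 2t^-2 - 2t^-1 + 3 - 2t + 2t^2 - t^3  [14 crossings, <D> = -A^-18 + 2A^-14 - 2A^-10 + 3A^-6 - 2A^-2 + 2A^2 - A^6, w = -2]
why: comparing 6 Jones polynomials yields 2 groups


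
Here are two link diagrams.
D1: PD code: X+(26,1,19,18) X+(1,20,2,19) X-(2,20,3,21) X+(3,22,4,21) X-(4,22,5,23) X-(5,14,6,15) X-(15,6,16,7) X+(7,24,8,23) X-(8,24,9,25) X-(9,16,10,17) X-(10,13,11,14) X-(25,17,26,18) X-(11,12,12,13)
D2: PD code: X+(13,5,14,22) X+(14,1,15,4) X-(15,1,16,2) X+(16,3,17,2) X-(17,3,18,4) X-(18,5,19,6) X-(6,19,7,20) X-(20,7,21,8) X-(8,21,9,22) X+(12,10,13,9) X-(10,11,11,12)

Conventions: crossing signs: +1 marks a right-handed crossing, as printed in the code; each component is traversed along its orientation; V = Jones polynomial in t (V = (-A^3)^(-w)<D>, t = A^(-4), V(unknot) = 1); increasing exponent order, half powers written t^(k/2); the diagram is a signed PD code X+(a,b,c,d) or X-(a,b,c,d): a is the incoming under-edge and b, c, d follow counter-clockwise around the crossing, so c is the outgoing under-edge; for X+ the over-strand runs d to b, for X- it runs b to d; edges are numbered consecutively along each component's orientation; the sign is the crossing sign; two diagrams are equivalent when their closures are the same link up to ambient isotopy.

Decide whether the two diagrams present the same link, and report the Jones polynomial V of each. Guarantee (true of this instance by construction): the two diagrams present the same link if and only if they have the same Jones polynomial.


equivalent: yes
D1 (bracket A^-13 + A^-9 + A^-5 - A^3; 13 crossings at w = -5): V = t^(-9/2) - t^(-5/2) - t^(-3/2) - t^(-1/2)
V(D2) = t^(-9/2) - t^(-5/2) - t^(-3/2) - t^(-1/2)  [11 crossings, <D> = A^-7 + A^-3 + A - A^9, w = -3]
observation: Reidemeister moves carry D1 (13 crossings) to D2 (11)


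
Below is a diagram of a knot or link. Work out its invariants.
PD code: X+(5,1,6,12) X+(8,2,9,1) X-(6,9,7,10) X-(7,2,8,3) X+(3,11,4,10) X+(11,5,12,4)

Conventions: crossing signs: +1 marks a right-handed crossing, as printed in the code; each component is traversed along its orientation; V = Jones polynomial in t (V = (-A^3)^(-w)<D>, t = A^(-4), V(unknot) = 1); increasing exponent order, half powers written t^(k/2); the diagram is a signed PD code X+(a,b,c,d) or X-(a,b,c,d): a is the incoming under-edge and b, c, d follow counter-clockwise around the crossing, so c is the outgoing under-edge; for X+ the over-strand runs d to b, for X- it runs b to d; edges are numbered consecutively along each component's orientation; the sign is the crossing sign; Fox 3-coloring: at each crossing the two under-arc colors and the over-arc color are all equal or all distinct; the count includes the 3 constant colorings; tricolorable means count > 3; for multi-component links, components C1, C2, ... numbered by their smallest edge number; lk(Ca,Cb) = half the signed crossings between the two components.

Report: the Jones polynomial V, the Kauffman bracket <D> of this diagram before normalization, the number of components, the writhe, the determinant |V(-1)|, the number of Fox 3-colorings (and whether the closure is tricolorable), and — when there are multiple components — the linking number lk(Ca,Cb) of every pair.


V = t + t^3 - t^4
<D> = -A^-10 + A^-6 + A^2 (w = +2)
1 component over 6 crossings, w = +2
9 Fox colorings among 3^6, |V(-1)| = 3: tricolorable
why: V spans 3 powers of t: at least 3 crossings in any diagram


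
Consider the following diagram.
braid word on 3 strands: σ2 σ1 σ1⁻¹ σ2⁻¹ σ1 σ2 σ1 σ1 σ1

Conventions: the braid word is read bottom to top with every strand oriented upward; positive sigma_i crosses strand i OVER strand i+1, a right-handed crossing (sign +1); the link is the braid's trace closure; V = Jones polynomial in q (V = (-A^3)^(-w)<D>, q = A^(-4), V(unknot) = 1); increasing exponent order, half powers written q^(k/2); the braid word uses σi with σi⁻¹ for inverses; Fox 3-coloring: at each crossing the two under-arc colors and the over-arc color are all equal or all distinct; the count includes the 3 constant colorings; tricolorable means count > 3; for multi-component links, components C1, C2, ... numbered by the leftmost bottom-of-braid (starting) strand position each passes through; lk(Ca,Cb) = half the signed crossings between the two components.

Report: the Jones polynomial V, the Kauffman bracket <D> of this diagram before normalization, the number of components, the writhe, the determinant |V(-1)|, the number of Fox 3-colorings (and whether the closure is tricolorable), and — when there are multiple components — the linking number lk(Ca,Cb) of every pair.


Jones polynomial: V(q) = -q^(3/2) - q^(7/2) + q^(9/2) - q^(11/2)
<D> = A^-7 - A^-3 + A + A^9; writhe +5
components 2, writhe +5 (9 crossings)
linking number lk(C1,C2) = +2
3-colorings: 3 of 3^9, det 4 — not tricolorable
note: span 4 respects span(V) <= c + mu - 1 = 10 for this 2-component diagram


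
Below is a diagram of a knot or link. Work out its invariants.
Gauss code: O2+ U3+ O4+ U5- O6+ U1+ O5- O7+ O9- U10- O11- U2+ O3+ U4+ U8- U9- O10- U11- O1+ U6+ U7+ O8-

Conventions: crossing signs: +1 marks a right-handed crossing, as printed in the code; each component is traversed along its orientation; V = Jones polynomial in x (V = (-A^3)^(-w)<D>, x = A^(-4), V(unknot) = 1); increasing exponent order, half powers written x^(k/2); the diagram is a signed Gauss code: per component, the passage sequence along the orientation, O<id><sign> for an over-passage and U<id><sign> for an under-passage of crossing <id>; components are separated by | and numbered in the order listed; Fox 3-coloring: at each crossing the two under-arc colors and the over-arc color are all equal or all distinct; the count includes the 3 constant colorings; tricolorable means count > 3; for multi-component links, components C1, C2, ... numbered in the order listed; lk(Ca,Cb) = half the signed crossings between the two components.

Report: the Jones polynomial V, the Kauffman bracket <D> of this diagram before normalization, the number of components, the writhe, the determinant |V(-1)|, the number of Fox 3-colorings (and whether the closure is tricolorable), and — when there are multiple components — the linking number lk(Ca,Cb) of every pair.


Jones polynomial: V(x) = -x^-3 + 2x^-2 - 3x^-1 + 5 - 4x + 4x^2 - 3x^3 + 2x^4 - x^5
<D> = A^-17 - 2A^-13 + 3A^-9 - 4A^-5 + 4A^-1 - 5A^3 + 3A^7 - 2A^11 + A^15; writhe +1
components 1, writhe +1 (11 crossings)
3-colorings: 3 of 3^11, det 25 — not tricolorable
note: w = +1 (over 11 crossings) is diagram-only; (-A^3)^(-1) removes it from V


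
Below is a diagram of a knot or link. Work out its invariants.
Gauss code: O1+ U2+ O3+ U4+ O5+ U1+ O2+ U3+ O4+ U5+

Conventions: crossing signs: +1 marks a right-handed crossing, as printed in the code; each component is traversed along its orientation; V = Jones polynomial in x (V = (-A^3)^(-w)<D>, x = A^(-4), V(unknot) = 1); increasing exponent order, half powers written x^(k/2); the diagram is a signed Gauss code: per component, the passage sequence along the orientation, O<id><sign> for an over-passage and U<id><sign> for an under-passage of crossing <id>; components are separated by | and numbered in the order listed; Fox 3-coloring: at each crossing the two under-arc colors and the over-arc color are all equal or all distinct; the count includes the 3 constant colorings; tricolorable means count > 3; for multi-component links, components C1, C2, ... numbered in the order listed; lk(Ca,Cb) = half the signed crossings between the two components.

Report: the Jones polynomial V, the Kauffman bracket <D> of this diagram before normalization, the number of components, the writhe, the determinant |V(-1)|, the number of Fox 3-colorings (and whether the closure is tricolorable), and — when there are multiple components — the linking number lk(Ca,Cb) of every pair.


V(x) = x^2 + x^4 - x^5 + x^6 - x^7
bracket: A^-13 - A^-9 + A^-5 - A^-1 - A^7, w = +5
1 component, writhe +5, over 5 crossings
det 5, colorings 3 of 3^5 — not tricolorable
observation: w = +5 shifts under R1 moves; the (-A^3)^(-5) factor cancels that in V


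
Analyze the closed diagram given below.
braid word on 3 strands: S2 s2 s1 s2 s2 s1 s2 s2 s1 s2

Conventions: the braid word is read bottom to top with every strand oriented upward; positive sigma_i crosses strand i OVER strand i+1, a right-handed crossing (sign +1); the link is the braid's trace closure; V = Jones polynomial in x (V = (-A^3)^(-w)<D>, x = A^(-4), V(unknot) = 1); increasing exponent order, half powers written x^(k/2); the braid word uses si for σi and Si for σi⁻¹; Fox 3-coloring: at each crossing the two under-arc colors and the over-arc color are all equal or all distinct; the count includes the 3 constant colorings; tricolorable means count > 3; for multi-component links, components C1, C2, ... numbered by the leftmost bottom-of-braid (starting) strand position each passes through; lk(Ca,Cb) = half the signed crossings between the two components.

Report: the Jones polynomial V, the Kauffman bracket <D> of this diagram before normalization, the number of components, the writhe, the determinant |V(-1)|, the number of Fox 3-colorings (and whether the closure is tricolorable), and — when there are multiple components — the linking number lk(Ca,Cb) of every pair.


Jones polynomial: V(x) = x^3 + x^5 - x^8
<D> = -A^-8 + A^4 + A^12; writhe +8
components 1, writhe +8 (10 crossings)
3-colorings: 9 of 3^10, det 3 — tricolorable
note: inverse pairs cancel, leaving σ1 σ2 σ2 σ1 σ2 σ2 σ1 σ2


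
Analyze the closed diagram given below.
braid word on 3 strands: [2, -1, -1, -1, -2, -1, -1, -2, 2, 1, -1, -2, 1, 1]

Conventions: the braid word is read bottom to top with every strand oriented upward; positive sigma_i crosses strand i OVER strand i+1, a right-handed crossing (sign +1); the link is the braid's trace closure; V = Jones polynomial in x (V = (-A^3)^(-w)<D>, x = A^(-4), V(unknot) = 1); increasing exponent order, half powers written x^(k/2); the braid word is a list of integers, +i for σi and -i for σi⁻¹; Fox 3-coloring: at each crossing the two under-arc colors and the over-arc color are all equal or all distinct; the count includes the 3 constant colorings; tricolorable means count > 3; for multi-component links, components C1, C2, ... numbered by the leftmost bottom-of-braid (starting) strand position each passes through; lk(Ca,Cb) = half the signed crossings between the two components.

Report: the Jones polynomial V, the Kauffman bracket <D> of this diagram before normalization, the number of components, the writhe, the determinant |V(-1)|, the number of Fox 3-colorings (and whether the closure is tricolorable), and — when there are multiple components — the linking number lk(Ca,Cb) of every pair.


V(x) = -x^-4 + x^-3 + x^-1
bracket: A^-8 + 1 - A^4, w = -4
1 component, writhe -4, over 14 crossings
det 3, colorings 9 of 3^14 — tricolorable
observation: the word shrinks to σ2 σ1⁻¹ σ1⁻¹ σ1⁻¹ σ2⁻¹ σ1⁻¹ σ1⁻¹ σ2⁻¹ σ1 σ1 after cancelling


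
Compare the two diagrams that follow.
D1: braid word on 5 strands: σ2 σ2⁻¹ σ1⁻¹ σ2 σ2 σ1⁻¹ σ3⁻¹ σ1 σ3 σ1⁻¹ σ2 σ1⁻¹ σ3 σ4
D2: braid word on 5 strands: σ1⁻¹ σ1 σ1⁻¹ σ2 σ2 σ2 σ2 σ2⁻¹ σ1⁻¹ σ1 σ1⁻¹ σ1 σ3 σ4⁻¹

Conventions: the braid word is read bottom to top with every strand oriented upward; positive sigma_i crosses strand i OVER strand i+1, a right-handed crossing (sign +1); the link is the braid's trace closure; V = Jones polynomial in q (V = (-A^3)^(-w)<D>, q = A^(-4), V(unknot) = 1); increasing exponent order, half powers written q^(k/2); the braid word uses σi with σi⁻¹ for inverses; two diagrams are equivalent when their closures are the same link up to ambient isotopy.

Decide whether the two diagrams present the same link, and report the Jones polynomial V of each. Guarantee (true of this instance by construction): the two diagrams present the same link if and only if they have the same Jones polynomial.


equivalent: no
D1 (bracket -A^-6 + 2A^-2 - 2A^2 + 3A^6 - 2A^10 + 2A^14 - A^18; 14 crossings at w = +2): V = -q^-3 + 2q^-2 - 2q^-1 + 3 - 2q + 2q^2 - q^3
V(D2) = q + q^3 - q^4  [14 crossings, <D> = -A^-10 + A^-6 + A^2, w = +2]
observation: comparing 2 Jones polynomials yields 2 groups


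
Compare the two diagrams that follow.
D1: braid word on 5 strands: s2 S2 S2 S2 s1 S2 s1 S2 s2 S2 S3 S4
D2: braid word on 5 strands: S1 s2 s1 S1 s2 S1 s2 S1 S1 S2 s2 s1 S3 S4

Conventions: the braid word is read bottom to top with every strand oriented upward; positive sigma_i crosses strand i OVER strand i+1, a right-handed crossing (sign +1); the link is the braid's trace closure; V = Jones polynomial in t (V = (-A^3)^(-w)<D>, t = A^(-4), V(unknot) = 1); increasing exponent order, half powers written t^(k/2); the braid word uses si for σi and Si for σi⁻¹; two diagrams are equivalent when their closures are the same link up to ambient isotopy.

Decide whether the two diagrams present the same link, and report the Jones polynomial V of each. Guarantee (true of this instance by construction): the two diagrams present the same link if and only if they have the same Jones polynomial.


equivalent: no
D1 (bracket A^-16 - A^-12 + 2A^-8 - 2A^-4 + 2 - 2A^4 + A^8; 12 crossings at w = -4): V = t^-5 - 2t^-4 + 2t^-3 - 2t^-2 + 2t^-1 - 1 + t
V(D2) = -t^-3 + 2t^-2 - 2t^-1 + 3 - 2t + 2t^2 - t^3  [14 crossings, <D> = -A^-18 + 2A^-14 - 2A^-10 + 3A^-6 - 2A^-2 + 2A^2 - A^6, w = -2]
observation: comparing 2 Jones polynomials yields 2 groups


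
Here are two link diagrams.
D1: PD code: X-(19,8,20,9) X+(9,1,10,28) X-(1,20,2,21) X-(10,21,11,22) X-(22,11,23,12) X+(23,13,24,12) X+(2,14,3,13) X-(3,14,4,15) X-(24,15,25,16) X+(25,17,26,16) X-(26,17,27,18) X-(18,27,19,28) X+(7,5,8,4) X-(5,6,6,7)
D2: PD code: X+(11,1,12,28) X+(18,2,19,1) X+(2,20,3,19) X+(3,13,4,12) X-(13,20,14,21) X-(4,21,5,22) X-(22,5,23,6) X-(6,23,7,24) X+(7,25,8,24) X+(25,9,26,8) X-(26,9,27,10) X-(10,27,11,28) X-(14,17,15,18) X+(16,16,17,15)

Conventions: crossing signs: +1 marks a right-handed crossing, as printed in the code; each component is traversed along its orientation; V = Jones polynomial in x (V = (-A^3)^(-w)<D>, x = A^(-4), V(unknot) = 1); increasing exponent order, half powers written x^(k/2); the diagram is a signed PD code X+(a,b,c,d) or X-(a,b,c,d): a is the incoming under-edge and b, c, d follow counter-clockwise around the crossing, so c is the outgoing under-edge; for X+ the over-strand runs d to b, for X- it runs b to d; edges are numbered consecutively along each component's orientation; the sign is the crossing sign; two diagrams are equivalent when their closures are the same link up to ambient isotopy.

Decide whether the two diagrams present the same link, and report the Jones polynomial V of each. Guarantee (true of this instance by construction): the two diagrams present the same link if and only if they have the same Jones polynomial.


equivalent: no
D1 (bracket A^-8 - A^-4 + 2 - A^4 + A^8 - A^12; 14 crossings at w = -4): V = -x^-6 + x^-5 - x^-4 + 2x^-3 - x^-2 + x^-1
V(D2) = x^-2 - x^-1 + 1 - x + x^2  (w 0, c 14, <D> = A^-8 - A^-4 + 1 - A^4 + A^8)
key observation: 2 classes among 2 diagrams; unequal V(x) rules out equality


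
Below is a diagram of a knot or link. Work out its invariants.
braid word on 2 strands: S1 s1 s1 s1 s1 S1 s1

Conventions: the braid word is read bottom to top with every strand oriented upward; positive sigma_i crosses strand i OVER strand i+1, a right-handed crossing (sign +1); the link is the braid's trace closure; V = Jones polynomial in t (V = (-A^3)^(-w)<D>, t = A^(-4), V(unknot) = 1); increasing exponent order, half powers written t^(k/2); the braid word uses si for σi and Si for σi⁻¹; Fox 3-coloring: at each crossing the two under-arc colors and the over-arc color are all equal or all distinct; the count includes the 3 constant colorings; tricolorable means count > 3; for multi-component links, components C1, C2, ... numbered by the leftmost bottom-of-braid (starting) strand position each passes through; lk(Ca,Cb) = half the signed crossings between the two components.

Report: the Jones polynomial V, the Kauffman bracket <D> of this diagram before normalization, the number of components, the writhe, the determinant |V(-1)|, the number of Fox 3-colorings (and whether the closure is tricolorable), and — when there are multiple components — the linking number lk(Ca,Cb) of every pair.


Jones polynomial: V(t) = t + t^3 - t^4
<D> = A^-7 - A^-3 - A^5; writhe +3
components 1, writhe +3 (7 crossings)
3-colorings: 9 of 3^7, det 3 — tricolorable
note: the span of V is 3, forcing >= 3 crossings in any diagram


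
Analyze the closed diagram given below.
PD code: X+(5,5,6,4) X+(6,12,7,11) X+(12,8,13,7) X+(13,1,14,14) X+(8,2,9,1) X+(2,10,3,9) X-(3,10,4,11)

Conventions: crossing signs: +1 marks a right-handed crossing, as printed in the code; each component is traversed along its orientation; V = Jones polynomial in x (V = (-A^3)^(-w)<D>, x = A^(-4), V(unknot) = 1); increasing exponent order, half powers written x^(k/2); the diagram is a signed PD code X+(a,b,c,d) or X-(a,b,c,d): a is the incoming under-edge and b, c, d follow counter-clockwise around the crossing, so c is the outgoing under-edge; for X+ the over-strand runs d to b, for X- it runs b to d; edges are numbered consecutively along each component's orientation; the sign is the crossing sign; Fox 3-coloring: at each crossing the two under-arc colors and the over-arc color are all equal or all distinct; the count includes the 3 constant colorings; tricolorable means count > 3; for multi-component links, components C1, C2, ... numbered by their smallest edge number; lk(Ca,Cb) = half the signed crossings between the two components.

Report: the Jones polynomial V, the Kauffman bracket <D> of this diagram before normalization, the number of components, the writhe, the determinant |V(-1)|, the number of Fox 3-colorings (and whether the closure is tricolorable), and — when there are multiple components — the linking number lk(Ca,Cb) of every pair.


V = x + x^3 - x^4
<D> = A^-1 - A^3 - A^11 (w = +5)
1 component over 7 crossings, w = +5
9 Fox colorings among 3^7, |V(-1)| = 3: tricolorable
why: |V(-1)| = 3: so tricolorable, since 3 divides 3
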